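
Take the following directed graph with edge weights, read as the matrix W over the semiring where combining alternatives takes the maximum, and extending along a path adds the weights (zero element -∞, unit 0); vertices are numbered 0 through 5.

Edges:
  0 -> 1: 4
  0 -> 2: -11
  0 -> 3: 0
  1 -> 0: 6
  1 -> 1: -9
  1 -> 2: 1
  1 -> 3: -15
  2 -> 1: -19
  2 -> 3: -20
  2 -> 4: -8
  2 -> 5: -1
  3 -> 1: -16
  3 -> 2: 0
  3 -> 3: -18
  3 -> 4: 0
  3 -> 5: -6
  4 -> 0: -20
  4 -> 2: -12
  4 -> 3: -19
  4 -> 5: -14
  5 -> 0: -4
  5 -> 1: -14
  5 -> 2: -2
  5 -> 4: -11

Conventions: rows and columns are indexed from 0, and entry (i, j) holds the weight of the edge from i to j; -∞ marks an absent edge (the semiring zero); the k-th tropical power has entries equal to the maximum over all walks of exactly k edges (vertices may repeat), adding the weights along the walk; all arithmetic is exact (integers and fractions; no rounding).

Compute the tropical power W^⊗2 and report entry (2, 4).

W^⊗2:
  [10, -5, 5, -11, 0, -6]
  [-3, 10, -5, 6, -7, 0]
  [-5, -15, -3, -27, -12, -22]
  [-10, -19, -8, -19, -8, -1]
  [-18, -16, -16, -20, -19, -13]
  [-8, 0, -13, -4, -10, -3]
Key observation: the optimum is the walk 2->5->4, with weight (-1) + (-11) = -12.
Optimal value attained by: walk 2->5->4.
Answer: (W^⊗2)[2][4] = -12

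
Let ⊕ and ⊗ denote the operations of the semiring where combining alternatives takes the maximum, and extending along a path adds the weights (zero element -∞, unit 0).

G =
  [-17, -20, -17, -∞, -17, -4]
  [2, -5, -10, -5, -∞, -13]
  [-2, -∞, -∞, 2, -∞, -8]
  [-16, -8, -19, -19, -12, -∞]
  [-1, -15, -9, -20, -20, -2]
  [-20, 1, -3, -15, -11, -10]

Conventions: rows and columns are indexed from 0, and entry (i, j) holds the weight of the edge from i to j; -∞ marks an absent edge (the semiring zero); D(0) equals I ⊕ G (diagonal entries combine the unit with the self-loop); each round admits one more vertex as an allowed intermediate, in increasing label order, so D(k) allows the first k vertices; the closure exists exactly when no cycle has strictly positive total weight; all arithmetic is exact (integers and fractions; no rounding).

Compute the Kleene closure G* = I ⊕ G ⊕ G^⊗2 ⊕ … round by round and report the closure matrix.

D(0):
  [0, -20, -17, -∞, -17, -4]
  [2, 0, -10, -5, -∞, -13]
  [-2, -∞, 0, 2, -∞, -8]
  [-16, -8, -19, 0, -12, -∞]
  [-1, -15, -9, -20, 0, -2]
  [-20, 1, -3, -15, -11, 0]
D(1):
  [0, -20, -17, -∞, -17, -4]
  [2, 0, -10, -5, -15, -2]
  [-2, -22, 0, 2, -19, -6]
  [-16, -8, -19, 0, -12, -20]
  [-1, -15, -9, -20, 0, -2]
  [-20, 1, -3, -15, -11, 0]
D(2):
  [0, -20, -17, -25, -17, -4]
  [2, 0, -10, -5, -15, -2]
  [-2, -22, 0, 2, -19, -6]
  [-6, -8, -18, 0, -12, -10]
  [-1, -15, -9, -20, 0, -2]
  [3, 1, -3, -4, -11, 0]
D(3):
  [0, -20, -17, -15, -17, -4]
  [2, 0, -10, -5, -15, -2]
  [-2, -22, 0, 2, -19, -6]
  [-6, -8, -18, 0, -12, -10]
  [-1, -15, -9, -7, 0, -2]
  [3, 1, -3, -1, -11, 0]
D(4):
  [0, -20, -17, -15, -17, -4]
  [2, 0, -10, -5, -15, -2]
  [-2, -6, 0, 2, -10, -6]
  [-6, -8, -18, 0, -12, -10]
  [-1, -15, -9, -7, 0, -2]
  [3, 1, -3, -1, -11, 0]
D(5):
  [0, -20, -17, -15, -17, -4]
  [2, 0, -10, -5, -15, -2]
  [-2, -6, 0, 2, -10, -6]
  [-6, -8, -18, 0, -12, -10]
  [-1, -15, -9, -7, 0, -2]
  [3, 1, -3, -1, -11, 0]
D(6):
  [0, -3, -7, -5, -15, -4]
  [2, 0, -5, -3, -13, -2]
  [-2, -5, 0, 2, -10, -6]
  [-6, -8, -13, 0, -12, -10]
  [1, -1, -5, -3, 0, -2]
  [3, 1, -3, -1, -11, 0]
Answer: G* = [[0, -3, -7, -5, -15, -4], [2, 0, -5, -3, -13, -2], [-2, -5, 0, 2, -10, -6], [-6, -8, -13, 0, -12, -10], [1, -1, -5, -3, 0, -2], [3, 1, -3, -1, -11, 0]]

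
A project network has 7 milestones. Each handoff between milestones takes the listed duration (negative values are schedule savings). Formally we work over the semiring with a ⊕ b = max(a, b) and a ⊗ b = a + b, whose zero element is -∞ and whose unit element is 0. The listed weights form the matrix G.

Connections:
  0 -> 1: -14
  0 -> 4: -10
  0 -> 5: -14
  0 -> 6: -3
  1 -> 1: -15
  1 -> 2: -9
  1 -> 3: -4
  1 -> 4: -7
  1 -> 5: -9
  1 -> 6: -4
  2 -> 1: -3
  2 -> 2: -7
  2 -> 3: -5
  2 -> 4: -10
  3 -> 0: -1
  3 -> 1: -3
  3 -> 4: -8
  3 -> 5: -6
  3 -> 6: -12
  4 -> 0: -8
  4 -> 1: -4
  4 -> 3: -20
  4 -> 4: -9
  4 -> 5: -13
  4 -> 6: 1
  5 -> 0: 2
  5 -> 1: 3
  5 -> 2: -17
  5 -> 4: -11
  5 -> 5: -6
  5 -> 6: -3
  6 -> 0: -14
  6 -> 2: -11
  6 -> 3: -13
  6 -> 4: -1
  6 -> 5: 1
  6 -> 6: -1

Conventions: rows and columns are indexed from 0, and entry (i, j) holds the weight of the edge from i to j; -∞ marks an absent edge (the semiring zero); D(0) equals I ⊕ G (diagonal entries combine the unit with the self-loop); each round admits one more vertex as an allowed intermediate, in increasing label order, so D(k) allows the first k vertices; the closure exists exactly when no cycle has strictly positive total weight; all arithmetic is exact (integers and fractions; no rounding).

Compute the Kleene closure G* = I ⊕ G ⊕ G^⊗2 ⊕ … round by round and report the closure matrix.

D(0):
  [0, -14, -∞, -∞, -10, -14, -3]
  [-∞, 0, -9, -4, -7, -9, -4]
  [-∞, -3, 0, -5, -10, -∞, -∞]
  [-1, -3, -∞, 0, -8, -6, -12]
  [-8, -4, -∞, -20, 0, -13, 1]
  [2, 3, -17, -∞, -11, 0, -3]
  [-14, -∞, -11, -13, -1, 1, 0]
D(1):
  [0, -14, -∞, -∞, -10, -14, -3]
  [-∞, 0, -9, -4, -7, -9, -4]
  [-∞, -3, 0, -5, -10, -∞, -∞]
  [-1, -3, -∞, 0, -8, -6, -4]
  [-8, -4, -∞, -20, 0, -13, 1]
  [2, 3, -17, -∞, -8, 0, -1]
  [-14, -28, -11, -13, -1, 1, 0]
D(2):
  [0, -14, -23, -18, -10, -14, -3]
  [-∞, 0, -9, -4, -7, -9, -4]
  [-∞, -3, 0, -5, -10, -12, -7]
  [-1, -3, -12, 0, -8, -6, -4]
  [-8, -4, -13, -8, 0, -13, 1]
  [2, 3, -6, -1, -4, 0, -1]
  [-14, -28, -11, -13, -1, 1, 0]
D(3):
  [0, -14, -23, -18, -10, -14, -3]
  [-∞, 0, -9, -4, -7, -9, -4]
  [-∞, -3, 0, -5, -10, -12, -7]
  [-1, -3, -12, 0, -8, -6, -4]
  [-8, -4, -13, -8, 0, -13, 1]
  [2, 3, -6, -1, -4, 0, -1]
  [-14, -14, -11, -13, -1, 1, 0]
D(4):
  [0, -14, -23, -18, -10, -14, -3]
  [-5, 0, -9, -4, -7, -9, -4]
  [-6, -3, 0, -5, -10, -11, -7]
  [-1, -3, -12, 0, -8, -6, -4]
  [-8, -4, -13, -8, 0, -13, 1]
  [2, 3, -6, -1, -4, 0, -1]
  [-14, -14, -11, -13, -1, 1, 0]
D(5):
  [0, -14, -23, -18, -10, -14, -3]
  [-5, 0, -9, -4, -7, -9, -4]
  [-6, -3, 0, -5, -10, -11, -7]
  [-1, -3, -12, 0, -8, -6, -4]
  [-8, -4, -13, -8, 0, -13, 1]
  [2, 3, -6, -1, -4, 0, -1]
  [-9, -5, -11, -9, -1, 1, 0]
D(6):
  [0, -11, -20, -15, -10, -14, -3]
  [-5, 0, -9, -4, -7, -9, -4]
  [-6, -3, 0, -5, -10, -11, -7]
  [-1, -3, -12, 0, -8, -6, -4]
  [-8, -4, -13, -8, 0, -13, 1]
  [2, 3, -6, -1, -4, 0, -1]
  [3, 4, -5, 0, -1, 1, 0]
D(7):
  [0, 1, -8, -3, -4, -2, -3]
  [-1, 0, -9, -4, -5, -3, -4]
  [-4, -3, 0, -5, -8, -6, -7]
  [-1, 0, -9, 0, -5, -3, -4]
  [4, 5, -4, 1, 0, 2, 1]
  [2, 3, -6, -1, -2, 0, -1]
  [3, 4, -5, 0, -1, 1, 0]
Answer: G* = [[0, 1, -8, -3, -4, -2, -3], [-1, 0, -9, -4, -5, -3, -4], [-4, -3, 0, -5, -8, -6, -7], [-1, 0, -9, 0, -5, -3, -4], [4, 5, -4, 1, 0, 2, 1], [2, 3, -6, -1, -2, 0, -1], [3, 4, -5, 0, -1, 1, 0]]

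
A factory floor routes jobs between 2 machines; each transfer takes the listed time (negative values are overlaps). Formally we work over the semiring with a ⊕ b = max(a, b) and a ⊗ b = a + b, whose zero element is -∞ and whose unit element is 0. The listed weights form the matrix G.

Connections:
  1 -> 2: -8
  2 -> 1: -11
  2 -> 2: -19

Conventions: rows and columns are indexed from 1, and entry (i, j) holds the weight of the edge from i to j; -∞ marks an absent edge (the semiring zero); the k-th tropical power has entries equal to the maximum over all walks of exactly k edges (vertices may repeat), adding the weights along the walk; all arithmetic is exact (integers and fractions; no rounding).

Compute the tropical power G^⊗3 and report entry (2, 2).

G^⊗2:
  [-19, -27]
  [-30, -19]
G^⊗3:
  [-38, -27]
  [-30, -38]
Key observation: the optimum is the walk 2->1->2->2, with weight (-11) + (-8) + (-19) = -38.
Optimal value attained by: walk 2->1->2->2.
Answer: (G^⊗3)[2][2] = -38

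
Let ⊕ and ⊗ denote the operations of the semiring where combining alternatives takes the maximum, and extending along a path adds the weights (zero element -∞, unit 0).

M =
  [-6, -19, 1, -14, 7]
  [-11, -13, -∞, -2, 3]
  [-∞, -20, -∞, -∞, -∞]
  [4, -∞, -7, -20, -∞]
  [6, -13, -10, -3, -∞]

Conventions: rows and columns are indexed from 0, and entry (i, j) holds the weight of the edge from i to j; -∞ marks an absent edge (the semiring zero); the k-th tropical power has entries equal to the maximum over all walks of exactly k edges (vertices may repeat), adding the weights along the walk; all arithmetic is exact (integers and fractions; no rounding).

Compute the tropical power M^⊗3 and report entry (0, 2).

M^⊗2:
  [13, -6, -3, 4, 1]
  [9, -10, -7, 0, -4]
  [-31, -33, -∞, -22, -17]
  [-2, -15, 5, -10, 11]
  [1, -13, 7, -8, 13]
M^⊗3:
  [8, -6, 14, -1, 20]
  [4, -10, 10, -5, 16]
  [-11, -30, -27, -20, -24]
  [17, -2, 1, 8, 5]
  [19, 0, 3, 10, 8]
Key observation: the optimum is the walk 0->4->0->2, with weight 7 + 6 + 1 = 14.
Optimal value attained by: walk 0->4->0->2.
Answer: (M^⊗3)[0][2] = 14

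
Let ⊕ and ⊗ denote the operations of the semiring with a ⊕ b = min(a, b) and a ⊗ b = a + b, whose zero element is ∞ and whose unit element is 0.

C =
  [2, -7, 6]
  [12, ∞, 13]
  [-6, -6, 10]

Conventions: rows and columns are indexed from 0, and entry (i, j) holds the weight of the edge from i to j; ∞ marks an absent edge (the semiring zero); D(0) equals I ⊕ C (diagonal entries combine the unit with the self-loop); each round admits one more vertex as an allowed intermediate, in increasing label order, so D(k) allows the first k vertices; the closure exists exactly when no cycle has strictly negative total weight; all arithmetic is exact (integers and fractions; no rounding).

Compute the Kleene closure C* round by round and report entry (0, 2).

D(0):
  [0, -7, 6]
  [12, 0, 13]
  [-6, -6, 0]
D(1):
  [0, -7, 6]
  [12, 0, 13]
  [-6, -13, 0]
D(2):
  [0, -7, 6]
  [12, 0, 13]
  [-6, -13, 0]
D(3):
  [0, -7, 6]
  [7, 0, 13]
  [-6, -13, 0]
Answer: C*[0][2] = 6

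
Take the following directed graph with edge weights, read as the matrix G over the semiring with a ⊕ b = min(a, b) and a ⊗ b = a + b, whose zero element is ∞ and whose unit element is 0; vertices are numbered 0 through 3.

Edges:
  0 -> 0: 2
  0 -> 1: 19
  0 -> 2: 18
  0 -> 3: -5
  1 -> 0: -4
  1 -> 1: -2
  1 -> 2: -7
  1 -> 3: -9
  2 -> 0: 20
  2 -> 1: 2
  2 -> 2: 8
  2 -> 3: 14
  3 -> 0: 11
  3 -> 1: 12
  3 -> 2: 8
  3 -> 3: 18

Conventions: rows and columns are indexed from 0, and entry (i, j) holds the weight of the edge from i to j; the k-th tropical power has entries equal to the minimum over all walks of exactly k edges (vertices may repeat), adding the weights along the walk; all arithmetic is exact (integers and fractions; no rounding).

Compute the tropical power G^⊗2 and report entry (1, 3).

G^⊗2:
  [4, 7, 3, -3]
  [-6, -5, -9, -11]
  [-2, 0, -5, -7]
  [8, 10, 5, 3]
Key observation: the optimum is the walk 1->1->3, with weight (-2) + (-9) = -11.
Optimal value attained by: walk 1->1->3.
Answer: (G^⊗2)[1][3] = -11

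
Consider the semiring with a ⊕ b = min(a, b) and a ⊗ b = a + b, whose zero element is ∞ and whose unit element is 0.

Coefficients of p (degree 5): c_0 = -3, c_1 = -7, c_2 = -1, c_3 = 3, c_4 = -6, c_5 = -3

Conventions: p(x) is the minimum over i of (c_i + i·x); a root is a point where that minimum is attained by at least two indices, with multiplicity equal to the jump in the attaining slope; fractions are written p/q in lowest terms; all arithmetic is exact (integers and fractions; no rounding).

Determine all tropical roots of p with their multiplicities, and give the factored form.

hull edge (i=0, c=-3) to (i=1, c=-7): slope -4, span 1
hull edge (i=1, c=-7) to (i=4, c=-6): slope 1/3, span 3
hull edge (i=4, c=-6) to (i=5, c=-3): slope 3, span 1
Factored form: p(x) = -3 ⊗ (x ⊕ (-3)) ⊗ (x ⊕ (-1/3)) ⊗ (x ⊕ (-1/3)) ⊗ (x ⊕ (-1/3)) ⊗ (x ⊕ 4)
Answer: roots = -3 (mult 1), -1/3 (mult 3), 4 (mult 1)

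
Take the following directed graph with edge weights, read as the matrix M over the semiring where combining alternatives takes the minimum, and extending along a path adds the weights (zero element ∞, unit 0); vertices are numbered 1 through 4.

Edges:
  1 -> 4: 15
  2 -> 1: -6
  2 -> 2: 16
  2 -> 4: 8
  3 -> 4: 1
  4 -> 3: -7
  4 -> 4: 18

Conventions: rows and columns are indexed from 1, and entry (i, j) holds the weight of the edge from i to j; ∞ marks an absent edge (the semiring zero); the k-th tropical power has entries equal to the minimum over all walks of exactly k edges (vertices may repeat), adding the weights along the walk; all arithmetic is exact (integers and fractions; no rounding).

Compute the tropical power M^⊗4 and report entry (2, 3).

M^⊗2:
  [∞, ∞, 8, 33]
  [10, 32, 1, 9]
  [∞, ∞, -6, 19]
  [∞, ∞, 11, -6]
M^⊗3:
  [∞, ∞, 26, 9]
  [26, 48, 2, 2]
  [∞, ∞, 12, -5]
  [∞, ∞, -13, 12]
M^⊗4:
  [∞, ∞, 2, 27]
  [42, 64, -5, 3]
  [∞, ∞, -12, 13]
  [∞, ∞, 5, -12]
Key observation: the optimum is the walk 2->4->3->4->3, with weight 8 + (-7) + 1 + (-7) = -5.
Optimal value attained by: walk 2->4->3->4->3.
Answer: (M^⊗4)[2][3] = -5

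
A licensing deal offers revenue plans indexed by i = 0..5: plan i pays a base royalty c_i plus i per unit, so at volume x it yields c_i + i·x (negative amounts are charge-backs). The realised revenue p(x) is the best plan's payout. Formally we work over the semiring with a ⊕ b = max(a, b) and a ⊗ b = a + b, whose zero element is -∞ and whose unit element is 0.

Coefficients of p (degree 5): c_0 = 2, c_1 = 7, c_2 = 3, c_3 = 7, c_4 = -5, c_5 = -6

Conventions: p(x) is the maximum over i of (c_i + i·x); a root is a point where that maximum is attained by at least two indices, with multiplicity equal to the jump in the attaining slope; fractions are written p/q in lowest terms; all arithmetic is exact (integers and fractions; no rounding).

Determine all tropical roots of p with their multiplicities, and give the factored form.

hull edge (i=0, c=2) to (i=1, c=7): slope 5, span 1
hull edge (i=1, c=7) to (i=3, c=7): slope 0, span 2
hull edge (i=3, c=7) to (i=5, c=-6): slope -13/2, span 2
Factored form: p(x) = -6 ⊗ (x ⊕ (-5)) ⊗ (x ⊕ 0) ⊗ (x ⊕ 0) ⊗ (x ⊕ 13/2) ⊗ (x ⊕ 13/2)
Answer: roots = -5 (mult 1), 0 (mult 2), 13/2 (mult 2)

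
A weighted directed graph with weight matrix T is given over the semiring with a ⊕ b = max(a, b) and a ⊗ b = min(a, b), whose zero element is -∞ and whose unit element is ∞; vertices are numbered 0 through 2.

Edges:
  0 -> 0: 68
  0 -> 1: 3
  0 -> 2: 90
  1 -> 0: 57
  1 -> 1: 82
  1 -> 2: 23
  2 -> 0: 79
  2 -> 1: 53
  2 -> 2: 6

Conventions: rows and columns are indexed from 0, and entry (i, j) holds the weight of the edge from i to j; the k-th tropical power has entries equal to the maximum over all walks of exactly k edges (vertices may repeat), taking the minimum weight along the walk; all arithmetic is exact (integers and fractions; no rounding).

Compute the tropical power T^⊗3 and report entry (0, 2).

T^⊗2:
  [79, 53, 68]
  [57, 82, 57]
  [68, 53, 79]
T^⊗3:
  [68, 53, 79]
  [57, 82, 57]
  [79, 53, 68]
Key observation: the optimum is the walk 0->2->0->2, with weight 90 min 79 min 90 = 79.
Optimal value attained by: walk 0->2->0->2.
Answer: (T^⊗3)[0][2] = 79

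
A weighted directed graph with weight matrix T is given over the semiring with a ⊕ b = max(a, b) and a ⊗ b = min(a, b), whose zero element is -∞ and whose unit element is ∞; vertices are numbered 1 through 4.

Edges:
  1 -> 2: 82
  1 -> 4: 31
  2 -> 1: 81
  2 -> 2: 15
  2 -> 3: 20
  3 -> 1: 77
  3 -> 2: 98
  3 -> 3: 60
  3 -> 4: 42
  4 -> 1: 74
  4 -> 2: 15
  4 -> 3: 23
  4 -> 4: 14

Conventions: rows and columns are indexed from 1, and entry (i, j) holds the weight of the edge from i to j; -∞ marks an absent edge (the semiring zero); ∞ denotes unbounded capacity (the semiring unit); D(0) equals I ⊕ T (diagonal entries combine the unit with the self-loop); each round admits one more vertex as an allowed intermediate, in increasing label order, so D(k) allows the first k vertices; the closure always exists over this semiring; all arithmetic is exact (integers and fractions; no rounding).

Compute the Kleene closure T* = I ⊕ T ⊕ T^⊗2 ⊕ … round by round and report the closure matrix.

D(0):
  [∞, 82, -∞, 31]
  [81, ∞, 20, -∞]
  [77, 98, ∞, 42]
  [74, 15, 23, ∞]
D(1):
  [∞, 82, -∞, 31]
  [81, ∞, 20, 31]
  [77, 98, ∞, 42]
  [74, 74, 23, ∞]
D(2):
  [∞, 82, 20, 31]
  [81, ∞, 20, 31]
  [81, 98, ∞, 42]
  [74, 74, 23, ∞]
D(3):
  [∞, 82, 20, 31]
  [81, ∞, 20, 31]
  [81, 98, ∞, 42]
  [74, 74, 23, ∞]
D(4):
  [∞, 82, 23, 31]
  [81, ∞, 23, 31]
  [81, 98, ∞, 42]
  [74, 74, 23, ∞]
Answer: T* = [[∞, 82, 23, 31], [81, ∞, 23, 31], [81, 98, ∞, 42], [74, 74, 23, ∞]]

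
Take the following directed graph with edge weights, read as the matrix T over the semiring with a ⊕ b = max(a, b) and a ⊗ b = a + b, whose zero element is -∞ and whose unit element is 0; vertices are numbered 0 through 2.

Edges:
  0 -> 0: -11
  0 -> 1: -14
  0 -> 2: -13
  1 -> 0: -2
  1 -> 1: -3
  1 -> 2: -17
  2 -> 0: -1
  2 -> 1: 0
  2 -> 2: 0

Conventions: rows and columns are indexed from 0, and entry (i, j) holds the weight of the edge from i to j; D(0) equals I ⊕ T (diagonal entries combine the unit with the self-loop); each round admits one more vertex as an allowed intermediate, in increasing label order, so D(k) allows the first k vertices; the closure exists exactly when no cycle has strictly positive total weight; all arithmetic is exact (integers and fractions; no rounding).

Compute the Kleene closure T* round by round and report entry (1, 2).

D(0):
  [0, -14, -13]
  [-2, 0, -17]
  [-1, 0, 0]
D(1):
  [0, -14, -13]
  [-2, 0, -15]
  [-1, 0, 0]
D(2):
  [0, -14, -13]
  [-2, 0, -15]
  [-1, 0, 0]
D(3):
  [0, -13, -13]
  [-2, 0, -15]
  [-1, 0, 0]
Answer: T*[1][2] = -15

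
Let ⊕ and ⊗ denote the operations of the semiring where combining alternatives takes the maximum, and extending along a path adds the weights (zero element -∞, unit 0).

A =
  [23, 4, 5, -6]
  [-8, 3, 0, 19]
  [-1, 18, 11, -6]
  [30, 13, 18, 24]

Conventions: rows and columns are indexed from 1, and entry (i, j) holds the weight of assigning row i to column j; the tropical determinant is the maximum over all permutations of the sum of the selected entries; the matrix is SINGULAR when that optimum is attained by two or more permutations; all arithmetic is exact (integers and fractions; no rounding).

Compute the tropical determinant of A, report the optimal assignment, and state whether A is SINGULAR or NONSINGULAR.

σ = (1, 2, 3, 4): 23 + 3 + 11 + 24 = 61
σ = (1, 2, 4, 3): 23 + 3 + (-6) + 18 = 38
σ = (1, 3, 2, 4): 23 + 0 + 18 + 24 = 65
σ = (1, 3, 4, 2): 23 + 0 + (-6) + 13 = 30
σ = (1, 4, 2, 3): 23 + 19 + 18 + 18 = 78
σ = (1, 4, 3, 2): 23 + 19 + 11 + 13 = 66
σ = (2, 1, 3, 4): 4 + (-8) + 11 + 24 = 31
σ = (2, 1, 4, 3): 4 + (-8) + (-6) + 18 = 8
σ = (2, 3, 1, 4): 4 + 0 + (-1) + 24 = 27
σ = (2, 3, 4, 1): 4 + 0 + (-6) + 30 = 28
σ = (2, 4, 1, 3): 4 + 19 + (-1) + 18 = 40
σ = (2, 4, 3, 1): 4 + 19 + 11 + 30 = 64
σ = (3, 1, 2, 4): 5 + (-8) + 18 + 24 = 39
σ = (3, 1, 4, 2): 5 + (-8) + (-6) + 13 = 4
σ = (3, 2, 1, 4): 5 + 3 + (-1) + 24 = 31
σ = (3, 2, 4, 1): 5 + 3 + (-6) + 30 = 32
σ = (3, 4, 1, 2): 5 + 19 + (-1) + 13 = 36
σ = (3, 4, 2, 1): 5 + 19 + 18 + 30 = 72
σ = (4, 1, 2, 3): (-6) + (-8) + 18 + 18 = 22
σ = (4, 1, 3, 2): (-6) + (-8) + 11 + 13 = 10
σ = (4, 2, 1, 3): (-6) + 3 + (-1) + 18 = 14
σ = (4, 2, 3, 1): (-6) + 3 + 11 + 30 = 38
σ = (4, 3, 1, 2): (-6) + 0 + (-1) + 13 = 6
σ = (4, 3, 2, 1): (-6) + 0 + 18 + 30 = 42
Optimal value attained by: σ = (1, 4, 2, 3).
Answer: det⊕(A) = 78; verdict: NONSINGULAR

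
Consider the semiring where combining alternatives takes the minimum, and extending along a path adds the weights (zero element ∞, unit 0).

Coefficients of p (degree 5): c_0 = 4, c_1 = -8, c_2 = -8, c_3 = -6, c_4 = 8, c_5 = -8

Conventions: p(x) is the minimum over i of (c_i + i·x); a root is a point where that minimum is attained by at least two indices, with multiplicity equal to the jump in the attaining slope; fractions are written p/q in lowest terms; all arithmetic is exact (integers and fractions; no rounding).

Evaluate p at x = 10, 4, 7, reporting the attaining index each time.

p(10) = min(4+0·10=4, -8+1·10=2, -8+2·10=12, -6+3·10=24, 8+4·10=48, -8+5·10=42) = 2 (attained by i=1)
p(4) = min(4+0·4=4, -8+1·4=-4, -8+2·4=0, -6+3·4=6, 8+4·4=24, -8+5·4=12) = -4 (attained by i=1)
p(7) = min(4+0·7=4, -8+1·7=-1, -8+2·7=6, -6+3·7=15, 8+4·7=36, -8+5·7=27) = -1 (attained by i=1)
Answer: p(10) = 2; p(4) = -4; p(7) = -1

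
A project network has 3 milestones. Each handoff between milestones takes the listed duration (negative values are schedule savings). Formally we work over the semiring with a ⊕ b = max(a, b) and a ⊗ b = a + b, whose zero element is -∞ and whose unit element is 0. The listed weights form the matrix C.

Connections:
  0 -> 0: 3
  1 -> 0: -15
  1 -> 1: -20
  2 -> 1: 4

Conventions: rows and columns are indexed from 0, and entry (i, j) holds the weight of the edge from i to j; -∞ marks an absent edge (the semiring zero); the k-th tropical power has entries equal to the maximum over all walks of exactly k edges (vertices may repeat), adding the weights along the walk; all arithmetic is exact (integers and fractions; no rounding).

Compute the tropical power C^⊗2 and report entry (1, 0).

C^⊗2:
  [6, -∞, -∞]
  [-12, -40, -∞]
  [-11, -16, -∞]
Key observation: the optimum is the walk 1->0->0, with weight (-15) + 3 = -12.
Optimal value attained by: walk 1->0->0.
Answer: (C^⊗2)[1][0] = -12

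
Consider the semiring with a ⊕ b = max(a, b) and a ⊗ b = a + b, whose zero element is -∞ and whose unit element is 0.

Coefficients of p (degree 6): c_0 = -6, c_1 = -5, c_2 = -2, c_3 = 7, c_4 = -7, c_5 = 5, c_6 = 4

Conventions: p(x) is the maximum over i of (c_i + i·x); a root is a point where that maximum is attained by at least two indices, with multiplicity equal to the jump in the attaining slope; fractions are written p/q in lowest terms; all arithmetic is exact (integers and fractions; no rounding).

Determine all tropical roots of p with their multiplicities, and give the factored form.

hull edge (i=0, c=-6) to (i=3, c=7): slope 13/3, span 3
hull edge (i=3, c=7) to (i=6, c=4): slope -1, span 3
Factored form: p(x) = 4 ⊗ (x ⊕ (-13/3)) ⊗ (x ⊕ (-13/3)) ⊗ (x ⊕ (-13/3)) ⊗ (x ⊕ 1) ⊗ (x ⊕ 1) ⊗ (x ⊕ 1)
Answer: roots = -13/3 (mult 3), 1 (mult 3)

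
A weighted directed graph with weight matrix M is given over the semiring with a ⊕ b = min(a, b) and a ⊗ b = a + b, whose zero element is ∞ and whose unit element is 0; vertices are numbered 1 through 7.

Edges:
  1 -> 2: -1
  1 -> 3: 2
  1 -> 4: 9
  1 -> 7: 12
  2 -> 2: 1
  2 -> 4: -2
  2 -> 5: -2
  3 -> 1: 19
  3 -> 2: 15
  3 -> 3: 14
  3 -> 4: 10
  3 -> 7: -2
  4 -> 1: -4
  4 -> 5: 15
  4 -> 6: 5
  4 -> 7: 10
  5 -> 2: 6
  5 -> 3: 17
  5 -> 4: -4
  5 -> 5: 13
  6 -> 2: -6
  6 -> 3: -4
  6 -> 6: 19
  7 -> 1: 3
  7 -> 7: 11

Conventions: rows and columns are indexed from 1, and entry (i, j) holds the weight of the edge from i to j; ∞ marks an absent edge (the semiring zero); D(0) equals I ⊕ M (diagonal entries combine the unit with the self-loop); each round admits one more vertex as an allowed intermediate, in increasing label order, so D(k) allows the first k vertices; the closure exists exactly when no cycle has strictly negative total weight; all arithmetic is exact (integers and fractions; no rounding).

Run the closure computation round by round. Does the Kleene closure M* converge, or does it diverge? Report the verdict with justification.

D(0):
  [0, -1, 2, 9, ∞, ∞, 12]
  [∞, 0, ∞, -2, -2, ∞, ∞]
  [19, 15, 0, 10, ∞, ∞, -2]
  [-4, ∞, ∞, 0, 15, 5, 10]
  [∞, 6, 17, -4, 0, ∞, ∞]
  [∞, -6, -4, ∞, ∞, 0, ∞]
  [3, ∞, ∞, ∞, ∞, ∞, 0]
D(1):
  [0, -1, 2, 9, ∞, ∞, 12]
  [∞, 0, ∞, -2, -2, ∞, ∞]
  [19, 15, 0, 10, ∞, ∞, -2]
  [-4, -5, -2, 0, 15, 5, 8]
  [∞, 6, 17, -4, 0, ∞, ∞]
  [∞, -6, -4, ∞, ∞, 0, ∞]
  [3, 2, 5, 12, ∞, ∞, 0]
Detection: at round 2, diagonal entry (4, 4) turns strictly negative.
Key observation: the cycle 4->1->2->4 has total weight (-4) + (-1) + (-2), which is strictly negative.
Answer: DIVERGES — negative cycle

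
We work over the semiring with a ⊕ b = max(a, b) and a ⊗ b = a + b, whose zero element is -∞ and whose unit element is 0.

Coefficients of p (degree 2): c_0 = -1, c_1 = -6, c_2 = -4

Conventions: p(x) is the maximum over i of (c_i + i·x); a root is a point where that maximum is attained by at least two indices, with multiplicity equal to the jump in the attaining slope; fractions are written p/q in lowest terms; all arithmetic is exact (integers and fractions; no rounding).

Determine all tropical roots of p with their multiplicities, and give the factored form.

hull edge (i=0, c=-1) to (i=2, c=-4): slope -3/2, span 2
Factored form: p(x) = -4 ⊗ (x ⊕ 3/2) ⊗ (x ⊕ 3/2)
Answer: roots = 3/2 (mult 2)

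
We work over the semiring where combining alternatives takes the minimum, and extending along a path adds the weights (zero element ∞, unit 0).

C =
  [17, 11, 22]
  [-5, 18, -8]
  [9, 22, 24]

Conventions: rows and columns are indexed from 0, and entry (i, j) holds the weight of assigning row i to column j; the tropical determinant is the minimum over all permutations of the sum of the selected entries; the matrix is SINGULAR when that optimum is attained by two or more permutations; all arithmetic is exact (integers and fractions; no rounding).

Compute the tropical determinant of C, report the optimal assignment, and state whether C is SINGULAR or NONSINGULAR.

σ = (0, 1, 2): 17 + 18 + 24 = 59
σ = (0, 2, 1): 17 + (-8) + 22 = 31
σ = (1, 0, 2): 11 + (-5) + 24 = 30
σ = (1, 2, 0): 11 + (-8) + 9 = 12
σ = (2, 0, 1): 22 + (-5) + 22 = 39
σ = (2, 1, 0): 22 + 18 + 9 = 49
Optimal value attained by: σ = (1, 2, 0).
Answer: det⊕(C) = 12; verdict: NONSINGULAR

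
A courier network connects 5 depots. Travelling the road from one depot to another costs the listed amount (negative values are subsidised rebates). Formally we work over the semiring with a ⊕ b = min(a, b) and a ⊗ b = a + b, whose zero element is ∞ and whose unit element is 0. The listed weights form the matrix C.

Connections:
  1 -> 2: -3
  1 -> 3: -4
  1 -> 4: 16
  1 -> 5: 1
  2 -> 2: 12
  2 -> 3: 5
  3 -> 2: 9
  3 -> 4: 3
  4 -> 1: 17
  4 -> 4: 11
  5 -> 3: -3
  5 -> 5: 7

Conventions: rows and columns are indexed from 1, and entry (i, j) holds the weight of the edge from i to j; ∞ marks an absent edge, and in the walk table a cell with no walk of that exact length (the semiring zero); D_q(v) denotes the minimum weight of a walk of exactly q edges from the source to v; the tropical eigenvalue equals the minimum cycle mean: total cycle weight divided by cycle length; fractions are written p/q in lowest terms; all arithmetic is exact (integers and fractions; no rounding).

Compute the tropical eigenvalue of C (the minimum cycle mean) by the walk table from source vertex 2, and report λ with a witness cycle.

q=0: [∞, 0, ∞, ∞, ∞]
q=1: [∞, 12, 5, ∞, ∞]
q=2: [∞, 14, 17, 8, ∞]
q=3: [25, 26, 19, 19, ∞]
q=4: [36, 22, 21, 22, 26]
q=5: [39, 30, 23, 24, 33]
Optimal cycle mean attained by: cycle 1->5->3->4->1, total 1 + (-3) + 3 + 17, length 4.
Answer: λ = 9/2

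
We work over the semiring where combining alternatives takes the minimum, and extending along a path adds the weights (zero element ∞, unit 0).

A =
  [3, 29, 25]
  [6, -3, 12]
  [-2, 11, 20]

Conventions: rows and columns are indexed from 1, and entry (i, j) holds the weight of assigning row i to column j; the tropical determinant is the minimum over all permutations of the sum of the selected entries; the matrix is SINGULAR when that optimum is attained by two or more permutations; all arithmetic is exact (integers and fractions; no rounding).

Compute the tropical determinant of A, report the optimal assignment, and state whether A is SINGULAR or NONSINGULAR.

σ = (1, 2, 3): 3 + (-3) + 20 = 20
σ = (1, 3, 2): 3 + 12 + 11 = 26
σ = (2, 1, 3): 29 + 6 + 20 = 55
σ = (2, 3, 1): 29 + 12 + (-2) = 39
σ = (3, 1, 2): 25 + 6 + 11 = 42
σ = (3, 2, 1): 25 + (-3) + (-2) = 20
Optimal value attained by: σ = (1, 2, 3).
Answer: det⊕(A) = 20; verdict: SINGULAR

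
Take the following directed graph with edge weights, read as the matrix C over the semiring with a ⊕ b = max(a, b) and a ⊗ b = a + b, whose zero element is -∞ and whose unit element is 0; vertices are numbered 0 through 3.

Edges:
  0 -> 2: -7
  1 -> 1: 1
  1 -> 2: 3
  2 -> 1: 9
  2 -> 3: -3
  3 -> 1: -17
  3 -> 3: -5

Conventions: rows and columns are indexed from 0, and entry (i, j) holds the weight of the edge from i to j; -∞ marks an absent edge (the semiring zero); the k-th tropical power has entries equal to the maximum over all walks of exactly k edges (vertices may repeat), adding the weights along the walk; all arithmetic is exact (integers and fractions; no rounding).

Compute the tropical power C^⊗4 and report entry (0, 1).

C^⊗2:
  [-∞, 2, -∞, -10]
  [-∞, 12, 4, 0]
  [-∞, 10, 12, -8]
  [-∞, -16, -14, -10]
C^⊗3:
  [-∞, 3, 5, -15]
  [-∞, 13, 15, 1]
  [-∞, 21, 13, 9]
  [-∞, -5, -13, -15]
C^⊗4:
  [-∞, 14, 6, 2]
  [-∞, 24, 16, 12]
  [-∞, 22, 24, 10]
  [-∞, -4, -2, -16]
Key observation: the optimum is the walk 0->2->1->2->1, with weight (-7) + 9 + 3 + 9 = 14.
Optimal value attained by: walk 0->2->1->2->1.
Answer: (C^⊗4)[0][1] = 14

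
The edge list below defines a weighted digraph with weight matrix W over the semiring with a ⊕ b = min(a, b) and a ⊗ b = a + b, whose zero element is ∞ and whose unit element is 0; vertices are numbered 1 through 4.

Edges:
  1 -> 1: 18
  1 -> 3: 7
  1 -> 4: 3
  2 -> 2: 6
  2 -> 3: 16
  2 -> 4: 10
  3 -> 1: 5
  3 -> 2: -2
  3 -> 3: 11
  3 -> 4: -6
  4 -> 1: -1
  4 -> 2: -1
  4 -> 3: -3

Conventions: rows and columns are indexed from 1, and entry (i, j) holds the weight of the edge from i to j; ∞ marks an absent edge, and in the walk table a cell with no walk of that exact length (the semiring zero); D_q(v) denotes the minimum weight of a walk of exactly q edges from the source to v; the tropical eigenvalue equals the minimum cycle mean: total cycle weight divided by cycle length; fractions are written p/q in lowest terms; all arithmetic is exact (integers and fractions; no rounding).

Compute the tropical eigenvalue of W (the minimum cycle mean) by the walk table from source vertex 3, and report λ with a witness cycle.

q=0: [∞, ∞, 0, ∞]
q=1: [5, -2, 11, -6]
q=2: [-7, -7, -9, 5]
q=3: [-4, -11, 0, -15]
q=4: [-16, -16, -18, -6]
Optimal cycle mean attained by: cycle 3->4->3, total (-6) + (-3), length 2.
Answer: λ = -9/2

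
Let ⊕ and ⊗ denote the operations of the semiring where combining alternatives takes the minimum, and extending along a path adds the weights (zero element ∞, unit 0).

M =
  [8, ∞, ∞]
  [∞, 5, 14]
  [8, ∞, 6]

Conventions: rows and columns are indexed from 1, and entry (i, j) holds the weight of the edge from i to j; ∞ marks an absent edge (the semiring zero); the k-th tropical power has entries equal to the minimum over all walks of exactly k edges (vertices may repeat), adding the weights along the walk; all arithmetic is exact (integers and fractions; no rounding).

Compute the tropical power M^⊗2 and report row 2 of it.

M^⊗2:
  [16, ∞, ∞]
  [22, 10, 19]
  [14, ∞, 12]
Answer: row 2 of M^⊗2 = [22, 10, 19]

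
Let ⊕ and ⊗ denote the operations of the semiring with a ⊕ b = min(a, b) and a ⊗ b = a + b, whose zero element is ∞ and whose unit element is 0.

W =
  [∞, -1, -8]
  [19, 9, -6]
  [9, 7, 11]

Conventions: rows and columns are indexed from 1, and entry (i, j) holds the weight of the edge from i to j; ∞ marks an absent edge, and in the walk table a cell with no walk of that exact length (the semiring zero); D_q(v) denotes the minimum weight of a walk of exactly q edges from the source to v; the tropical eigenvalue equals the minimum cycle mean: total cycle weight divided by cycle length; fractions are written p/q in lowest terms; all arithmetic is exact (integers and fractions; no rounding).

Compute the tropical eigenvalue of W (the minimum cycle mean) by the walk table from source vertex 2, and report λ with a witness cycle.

q=0: [∞, 0, ∞]
q=1: [19, 9, -6]
q=2: [3, 1, 3]
q=3: [12, 2, -5]
Optimal cycle mean attained by: cycle 1->3->1, total (-8) + 9, length 2.
Answer: λ = 1/2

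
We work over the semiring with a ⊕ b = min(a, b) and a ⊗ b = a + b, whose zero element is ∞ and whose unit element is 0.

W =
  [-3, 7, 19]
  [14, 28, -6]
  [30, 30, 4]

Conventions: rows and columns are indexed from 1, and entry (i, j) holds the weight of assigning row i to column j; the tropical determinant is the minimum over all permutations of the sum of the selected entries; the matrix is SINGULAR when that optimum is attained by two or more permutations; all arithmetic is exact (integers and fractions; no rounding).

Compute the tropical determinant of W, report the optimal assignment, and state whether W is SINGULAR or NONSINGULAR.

σ = (1, 2, 3): (-3) + 28 + 4 = 29
σ = (1, 3, 2): (-3) + (-6) + 30 = 21
σ = (2, 1, 3): 7 + 14 + 4 = 25
σ = (2, 3, 1): 7 + (-6) + 30 = 31
σ = (3, 1, 2): 19 + 14 + 30 = 63
σ = (3, 2, 1): 19 + 28 + 30 = 77
Optimal value attained by: σ = (1, 3, 2).
Answer: det⊕(W) = 21; verdict: NONSINGULAR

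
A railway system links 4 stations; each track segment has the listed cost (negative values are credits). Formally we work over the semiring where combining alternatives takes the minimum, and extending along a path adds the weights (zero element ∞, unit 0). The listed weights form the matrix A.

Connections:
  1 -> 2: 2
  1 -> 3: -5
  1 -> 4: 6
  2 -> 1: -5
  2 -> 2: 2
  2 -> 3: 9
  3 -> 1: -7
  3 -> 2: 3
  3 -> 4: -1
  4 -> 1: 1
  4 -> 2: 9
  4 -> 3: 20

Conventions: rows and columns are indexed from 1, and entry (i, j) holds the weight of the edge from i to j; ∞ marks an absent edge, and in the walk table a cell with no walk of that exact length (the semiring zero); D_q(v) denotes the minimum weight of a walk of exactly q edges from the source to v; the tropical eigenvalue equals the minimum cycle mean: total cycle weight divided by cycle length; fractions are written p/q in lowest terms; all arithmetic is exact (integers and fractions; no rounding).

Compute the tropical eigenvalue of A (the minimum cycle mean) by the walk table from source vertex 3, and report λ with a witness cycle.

q=0: [∞, ∞, 0, ∞]
q=1: [-7, 3, ∞, -1]
q=2: [-2, -5, -12, -1]
q=3: [-19, -9, -7, -13]
q=4: [-14, -17, -24, -13]
Optimal cycle mean attained by: cycle 1->3->1, total (-5) + (-7), length 2.
Answer: λ = -6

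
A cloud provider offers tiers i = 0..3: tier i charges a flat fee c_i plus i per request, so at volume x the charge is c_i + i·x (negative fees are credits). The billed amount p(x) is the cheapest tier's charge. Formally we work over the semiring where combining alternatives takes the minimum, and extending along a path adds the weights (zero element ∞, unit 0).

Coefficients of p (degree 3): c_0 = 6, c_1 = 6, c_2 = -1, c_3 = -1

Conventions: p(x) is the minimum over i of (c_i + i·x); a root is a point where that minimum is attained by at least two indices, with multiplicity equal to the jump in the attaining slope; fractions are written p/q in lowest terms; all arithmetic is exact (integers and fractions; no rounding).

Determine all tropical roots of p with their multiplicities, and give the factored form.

hull edge (i=0, c=6) to (i=2, c=-1): slope -7/2, span 2
hull edge (i=2, c=-1) to (i=3, c=-1): slope 0, span 1
Factored form: p(x) = -1 ⊗ (x ⊕ 0) ⊗ (x ⊕ 7/2) ⊗ (x ⊕ 7/2)
Answer: roots = 0 (mult 1), 7/2 (mult 2)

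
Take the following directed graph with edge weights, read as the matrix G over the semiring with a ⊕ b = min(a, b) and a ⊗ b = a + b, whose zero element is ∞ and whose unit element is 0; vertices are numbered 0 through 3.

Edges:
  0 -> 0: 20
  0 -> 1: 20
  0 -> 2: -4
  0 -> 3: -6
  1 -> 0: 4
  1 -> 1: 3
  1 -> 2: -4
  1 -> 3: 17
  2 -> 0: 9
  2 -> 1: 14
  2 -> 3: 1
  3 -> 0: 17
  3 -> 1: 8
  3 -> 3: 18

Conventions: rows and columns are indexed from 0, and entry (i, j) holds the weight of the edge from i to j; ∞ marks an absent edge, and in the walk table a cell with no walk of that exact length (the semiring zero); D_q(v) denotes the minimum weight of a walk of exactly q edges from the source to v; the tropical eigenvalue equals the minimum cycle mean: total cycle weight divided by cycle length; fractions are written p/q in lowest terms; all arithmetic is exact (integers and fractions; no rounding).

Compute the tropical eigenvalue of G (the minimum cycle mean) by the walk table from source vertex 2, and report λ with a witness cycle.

q=0: [∞, ∞, 0, ∞]
q=1: [9, 14, ∞, 1]
q=2: [18, 9, 5, 3]
q=3: [13, 11, 5, 6]
q=4: [14, 14, 7, 6]
Optimal cycle mean attained by: cycle 1->2->3->1, total (-4) + 1 + 8, length 3.
Answer: λ = 5/3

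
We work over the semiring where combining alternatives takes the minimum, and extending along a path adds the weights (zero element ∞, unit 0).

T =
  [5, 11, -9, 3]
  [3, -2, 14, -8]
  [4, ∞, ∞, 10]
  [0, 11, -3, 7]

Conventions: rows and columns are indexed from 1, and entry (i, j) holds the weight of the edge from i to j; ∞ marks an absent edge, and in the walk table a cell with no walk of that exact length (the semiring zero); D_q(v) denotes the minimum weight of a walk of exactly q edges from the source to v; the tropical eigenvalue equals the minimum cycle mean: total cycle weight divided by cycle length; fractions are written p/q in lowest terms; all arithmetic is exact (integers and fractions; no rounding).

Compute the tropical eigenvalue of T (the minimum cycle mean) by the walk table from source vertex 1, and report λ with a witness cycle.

q=0: [0, ∞, ∞, ∞]
q=1: [5, 11, -9, 3]
q=2: [-5, 9, -4, 1]
q=3: [0, 6, -14, -2]
q=4: [-10, 4, -9, -4]
Optimal cycle mean attained by: cycle 1->3->1, total (-9) + 4, length 2.
Answer: λ = -5/2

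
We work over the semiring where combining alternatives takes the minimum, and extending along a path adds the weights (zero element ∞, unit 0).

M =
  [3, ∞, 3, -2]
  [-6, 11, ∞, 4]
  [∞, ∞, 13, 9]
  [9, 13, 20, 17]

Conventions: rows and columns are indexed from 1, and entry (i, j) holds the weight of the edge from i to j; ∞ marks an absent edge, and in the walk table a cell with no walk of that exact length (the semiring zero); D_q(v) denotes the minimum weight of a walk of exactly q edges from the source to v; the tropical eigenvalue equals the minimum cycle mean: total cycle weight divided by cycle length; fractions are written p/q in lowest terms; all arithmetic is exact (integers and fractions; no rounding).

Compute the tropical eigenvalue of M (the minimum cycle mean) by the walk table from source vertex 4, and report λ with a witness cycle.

q=0: [∞, ∞, ∞, 0]
q=1: [9, 13, 20, 17]
q=2: [7, 24, 12, 7]
q=3: [10, 20, 10, 5]
q=4: [13, 18, 13, 8]
Optimal cycle mean attained by: cycle 1->4->2->1, total (-2) + 13 + (-6), length 3.
Answer: λ = 5/3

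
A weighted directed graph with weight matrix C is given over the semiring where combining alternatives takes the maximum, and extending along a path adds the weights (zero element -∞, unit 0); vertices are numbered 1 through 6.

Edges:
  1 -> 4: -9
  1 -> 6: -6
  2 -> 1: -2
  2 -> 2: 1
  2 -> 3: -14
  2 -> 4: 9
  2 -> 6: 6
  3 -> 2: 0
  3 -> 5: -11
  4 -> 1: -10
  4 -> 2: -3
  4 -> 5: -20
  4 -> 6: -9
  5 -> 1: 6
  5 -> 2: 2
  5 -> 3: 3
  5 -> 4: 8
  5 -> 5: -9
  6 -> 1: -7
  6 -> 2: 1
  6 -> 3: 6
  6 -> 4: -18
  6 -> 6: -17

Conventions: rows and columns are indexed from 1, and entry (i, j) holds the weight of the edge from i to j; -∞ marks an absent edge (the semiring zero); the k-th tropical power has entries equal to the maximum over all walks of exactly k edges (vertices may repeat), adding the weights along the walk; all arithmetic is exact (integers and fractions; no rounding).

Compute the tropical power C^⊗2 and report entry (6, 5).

C^⊗2:
  [-13, -5, 0, -24, -29, -18]
  [-1, 7, 12, 10, -11, 7]
  [-2, 1, -8, 9, -20, 6]
  [-5, -2, -3, 6, -29, 3]
  [0, 5, -6, 11, -8, 8]
  [-1, 6, -11, 10, -5, 7]
Key observation: the optimum is the walk 6->3->5, with weight 6 + (-11) = -5.
Optimal value attained by: walk 6->3->5.
Answer: (C^⊗2)[6][5] = -5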